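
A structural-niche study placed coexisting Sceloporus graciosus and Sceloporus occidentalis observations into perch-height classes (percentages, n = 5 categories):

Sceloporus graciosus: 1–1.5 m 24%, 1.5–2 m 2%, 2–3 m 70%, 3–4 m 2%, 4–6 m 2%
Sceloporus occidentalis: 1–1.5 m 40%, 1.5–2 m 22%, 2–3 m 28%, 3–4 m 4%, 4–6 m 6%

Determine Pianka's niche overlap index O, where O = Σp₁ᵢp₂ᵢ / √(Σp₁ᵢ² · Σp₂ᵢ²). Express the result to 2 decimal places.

Convert percentages to proportions (divide by 100).
Σ p₁ᵢp₂ᵢ = 0.0960 + 0.0044 + 0.1960 + 0.0008 + 0.0012 = 0.2984
Σp_1ᵢ² = 0.24² + 0.02² + 0.70² + 0.02² + 0.02² = 0.0576 + 0.0004 + 0.4900 + 0.0004 + 0.0004 = 0.5488
Σp_2ᵢ² = 0.40² + 0.22² + 0.28² + 0.04² + 0.06² = 0.1600 + 0.0484 + 0.0784 + 0.0016 + 0.0036 = 0.2920
O = 0.2984 / √(0.5488 × 0.2920) = 0.2984 / 0.40031 = 0.7454

0.75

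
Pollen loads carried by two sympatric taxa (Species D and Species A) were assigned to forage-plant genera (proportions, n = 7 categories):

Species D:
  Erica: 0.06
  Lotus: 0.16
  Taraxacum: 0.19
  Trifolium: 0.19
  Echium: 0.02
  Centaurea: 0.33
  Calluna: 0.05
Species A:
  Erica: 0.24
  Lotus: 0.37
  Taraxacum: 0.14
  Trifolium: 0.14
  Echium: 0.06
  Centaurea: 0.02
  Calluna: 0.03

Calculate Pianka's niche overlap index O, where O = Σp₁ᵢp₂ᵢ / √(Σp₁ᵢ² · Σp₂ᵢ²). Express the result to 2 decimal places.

Σ p₁ᵢp₂ᵢ = 0.0144 + 0.0592 + 0.0266 + 0.0266 + 0.0012 + 0.0066 + 0.0015 = 0.1361
Σp_1ᵢ² = 0.06² + 0.16² + 0.19² + 0.19² + 0.02² + 0.33² + 0.05² = 0.0036 + 0.0256 + 0.0361 + 0.0361 + 0.0004 + 0.1089 + 0.0025 = 0.2132
Σp_2ᵢ² = 0.24² + 0.37² + 0.14² + 0.14² + 0.06² + 0.02² + 0.03² = 0.0576 + 0.1369 + 0.0196 + 0.0196 + 0.0036 + 0.0004 + 0.0009 = 0.2386
O = 0.1361 / √(0.2132 × 0.2386) = 0.1361 / 0.22554 = 0.6034

0.60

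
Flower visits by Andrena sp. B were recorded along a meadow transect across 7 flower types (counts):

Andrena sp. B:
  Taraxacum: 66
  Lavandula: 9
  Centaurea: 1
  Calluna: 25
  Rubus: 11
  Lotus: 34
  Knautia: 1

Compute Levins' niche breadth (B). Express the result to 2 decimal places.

Proportions for Andrena sp. B (n=147): 66/147=0.4490, 9/147=0.0612, 1/147=0.0068, 25/147=0.1701, 11/147=0.0748, 34/147=0.2313, 1/147=0.0068
Σpᵢ² = 0.4490² + 0.0612² + 0.0068² + 0.1701² + 0.0748² + 0.2313² + 0.0068² = 0.201601 + 0.003745 + 0.000046 + 0.028934 + 0.005595 + 0.053500 + 0.000046 = 0.293467
B = 1 / 0.293467 = 3.4075

3.41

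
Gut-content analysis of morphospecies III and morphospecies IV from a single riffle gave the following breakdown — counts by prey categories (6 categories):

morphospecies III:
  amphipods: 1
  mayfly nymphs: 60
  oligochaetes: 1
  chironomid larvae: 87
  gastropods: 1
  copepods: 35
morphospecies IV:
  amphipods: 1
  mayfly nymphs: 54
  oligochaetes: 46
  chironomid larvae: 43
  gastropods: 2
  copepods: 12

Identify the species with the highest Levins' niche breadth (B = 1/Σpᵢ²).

morphospecies IV

Proportions for morphospecies III (n=185): 1/185=0.0054, 60/185=0.3243, 1/185=0.0054, 87/185=0.4703, 1/185=0.0054, 35/185=0.1892
Proportions for morphospecies IV (n=158): 1/158=0.0063, 54/158=0.3418, 46/158=0.2911, 43/158=0.2722, 2/158=0.0127, 12/158=0.0759
Σp_IIIᵢ² = 0.0054² + 0.3243² + 0.0054² + 0.4703² + 0.0054² + 0.1892² = 0.000029 + 0.105170 + 0.000029 + 0.221182 + 0.000029 + 0.035797 = 0.362236
B_III = 1 / 0.362236 = 2.7606
Σp_IVᵢ² = 0.0063² + 0.3418² + 0.2911² + 0.2722² + 0.0127² + 0.0759² = 0.000040 + 0.116827 + 0.084739 + 0.074093 + 0.000161 + 0.005761 = 0.281621
B_IV = 1 / 0.281621 = 3.5509
Highest B → broadest niche (most generalist): morphospecies IV (B = 3.55).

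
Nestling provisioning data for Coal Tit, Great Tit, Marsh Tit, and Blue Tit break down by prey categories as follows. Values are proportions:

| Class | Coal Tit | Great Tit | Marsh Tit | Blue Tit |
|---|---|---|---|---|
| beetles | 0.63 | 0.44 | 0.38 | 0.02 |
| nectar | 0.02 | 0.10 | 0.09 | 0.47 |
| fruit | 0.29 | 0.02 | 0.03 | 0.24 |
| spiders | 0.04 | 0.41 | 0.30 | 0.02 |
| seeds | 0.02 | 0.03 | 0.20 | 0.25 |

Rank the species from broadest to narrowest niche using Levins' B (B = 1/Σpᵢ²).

Σp_Coalᵢ² = 0.63² + 0.02² + 0.29² + 0.04² + 0.02² = 0.3969 + 0.0004 + 0.0841 + 0.0016 + 0.0004 = 0.4834
B_Coal = 1 / 0.4834 = 2.0687
Σp_Greaᵢ² = 0.44² + 0.10² + 0.02² + 0.41² + 0.03² = 0.1936 + 0.0100 + 0.0004 + 0.1681 + 0.0009 = 0.3730
B_Grea = 1 / 0.3730 = 2.6810
Σp_Marsᵢ² = 0.38² + 0.09² + 0.03² + 0.30² + 0.20² = 0.1444 + 0.0081 + 0.0009 + 0.0900 + 0.0400 = 0.2834
B_Mars = 1 / 0.2834 = 3.5286
Σp_Blueᵢ² = 0.02² + 0.47² + 0.24² + 0.02² + 0.25² = 0.0004 + 0.2209 + 0.0576 + 0.0004 + 0.0625 = 0.3418
B_Blue = 1 / 0.3418 = 2.9257
Ranking by B (broadest → narrowest): Marsh Tit (3.53) > Blue Tit (2.93) > Great Tit (2.68) > Coal Tit (2.07)

Marsh Tit > Blue Tit > Great Tit > Coal Tit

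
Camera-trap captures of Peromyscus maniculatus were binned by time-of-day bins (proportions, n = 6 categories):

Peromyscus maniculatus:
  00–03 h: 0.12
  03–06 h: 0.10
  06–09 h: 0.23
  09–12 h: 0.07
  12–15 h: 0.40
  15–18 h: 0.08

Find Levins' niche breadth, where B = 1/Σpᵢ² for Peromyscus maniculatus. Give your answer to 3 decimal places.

4.023

Σpᵢ² = 0.12² + 0.10² + 0.23² + 0.07² + 0.40² + 0.08² = 0.0144 + 0.0100 + 0.0529 + 0.0049 + 0.1600 + 0.0064 = 0.2486
B = 1 / 0.2486 = 4.02253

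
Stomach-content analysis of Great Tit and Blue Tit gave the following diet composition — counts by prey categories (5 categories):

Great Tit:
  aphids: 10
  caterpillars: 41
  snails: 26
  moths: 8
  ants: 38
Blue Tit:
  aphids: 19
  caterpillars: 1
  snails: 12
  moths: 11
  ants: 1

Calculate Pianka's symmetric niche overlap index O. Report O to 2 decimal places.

0.42

Proportions for Great Tit (n=123): 10/123=0.0813, 41/123=0.3333, 26/123=0.2114, 8/123=0.0650, 38/123=0.3089
Proportions for Blue Tit (n=44): 19/44=0.4318, 1/44=0.0227, 12/44=0.2727, 11/44=0.2500, 1/44=0.0227
Σ p₁ᵢp₂ᵢ = 0.035105 + 0.007566 + 0.057649 + 0.016250 + 0.007012 = 0.123582
Σp_1ᵢ² = 0.0813² + 0.3333² + 0.2114² + 0.0650² + 0.3089² = 0.006610 + 0.111089 + 0.044690 + 0.004225 + 0.095419 = 0.262033
Σp_2ᵢ² = 0.4318² + 0.0227² + 0.2727² + 0.2500² + 0.0227² = 0.186451 + 0.000515 + 0.074365 + 0.062500 + 0.000515 = 0.324346
O = 0.123582 / √(0.262033 × 0.324346) = 0.123582 / 0.2915293 = 0.4239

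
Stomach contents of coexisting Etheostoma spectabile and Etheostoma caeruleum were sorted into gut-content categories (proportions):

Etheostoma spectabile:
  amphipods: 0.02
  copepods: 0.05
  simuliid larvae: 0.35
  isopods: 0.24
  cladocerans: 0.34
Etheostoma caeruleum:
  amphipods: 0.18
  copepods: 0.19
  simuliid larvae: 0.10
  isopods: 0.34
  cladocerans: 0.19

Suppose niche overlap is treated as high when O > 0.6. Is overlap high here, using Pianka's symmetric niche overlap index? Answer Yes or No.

Yes

Σ p₁ᵢp₂ᵢ = 0.0036 + 0.0095 + 0.0350 + 0.0816 + 0.0646 = 0.1943
Σp_1ᵢ² = 0.02² + 0.05² + 0.35² + 0.24² + 0.34² = 0.0004 + 0.0025 + 0.1225 + 0.0576 + 0.1156 = 0.2986
Σp_2ᵢ² = 0.18² + 0.19² + 0.10² + 0.34² + 0.19² = 0.0324 + 0.0361 + 0.0100 + 0.1156 + 0.0361 = 0.2302
O = 0.1943 / √(0.2986 × 0.2302) = 0.1943 / 0.26218 = 0.7411
O = 0.7411 > 0.6 → Yes.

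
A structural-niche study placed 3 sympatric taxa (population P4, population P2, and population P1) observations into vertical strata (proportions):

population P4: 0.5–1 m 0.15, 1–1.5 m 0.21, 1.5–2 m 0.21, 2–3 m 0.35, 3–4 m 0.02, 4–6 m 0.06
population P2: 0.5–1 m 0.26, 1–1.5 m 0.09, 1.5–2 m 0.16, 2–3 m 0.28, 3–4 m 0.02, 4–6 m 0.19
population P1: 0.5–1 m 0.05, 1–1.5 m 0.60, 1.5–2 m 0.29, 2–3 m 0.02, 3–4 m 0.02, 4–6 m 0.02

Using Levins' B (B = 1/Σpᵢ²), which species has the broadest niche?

population P2

Σp_P4ᵢ² = 0.15² + 0.21² + 0.21² + 0.35² + 0.02² + 0.06² = 0.0225 + 0.0441 + 0.0441 + 0.1225 + 0.0004 + 0.0036 = 0.2372
B_P4 = 1 / 0.2372 = 4.2159
Σp_P2ᵢ² = 0.26² + 0.09² + 0.16² + 0.28² + 0.02² + 0.19² = 0.0676 + 0.0081 + 0.0256 + 0.0784 + 0.0004 + 0.0361 = 0.2162
B_P2 = 1 / 0.2162 = 4.6253
Σp_P1ᵢ² = 0.05² + 0.60² + 0.29² + 0.02² + 0.02² + 0.02² = 0.0025 + 0.3600 + 0.0841 + 0.0004 + 0.0004 + 0.0004 = 0.4478
B_P1 = 1 / 0.4478 = 2.2331
Highest B → broadest niche (most generalist): population P2 (B = 4.63).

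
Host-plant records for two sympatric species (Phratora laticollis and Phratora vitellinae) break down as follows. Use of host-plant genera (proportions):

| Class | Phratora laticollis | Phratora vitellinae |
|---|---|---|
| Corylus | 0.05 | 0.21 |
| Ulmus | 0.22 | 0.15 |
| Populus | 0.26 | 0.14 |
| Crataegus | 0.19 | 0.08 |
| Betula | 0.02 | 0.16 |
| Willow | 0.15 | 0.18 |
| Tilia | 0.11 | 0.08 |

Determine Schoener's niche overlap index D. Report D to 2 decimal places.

0.67

Σ|p₁ᵢ − p₂ᵢ| = 0.16 + 0.07 + 0.12 + 0.11 + 0.14 + 0.03 + 0.03 = 0.66
D = 1 − ½ × 0.66 = 1 − 0.330 = 0.6700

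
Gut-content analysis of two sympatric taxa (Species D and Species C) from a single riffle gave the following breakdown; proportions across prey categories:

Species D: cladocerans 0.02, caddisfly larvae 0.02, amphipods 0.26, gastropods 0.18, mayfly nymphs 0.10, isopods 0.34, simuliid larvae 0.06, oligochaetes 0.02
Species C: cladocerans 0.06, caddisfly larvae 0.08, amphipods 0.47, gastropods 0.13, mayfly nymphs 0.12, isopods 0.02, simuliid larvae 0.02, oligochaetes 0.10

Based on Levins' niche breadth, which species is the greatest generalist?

Species D

Σp_Dᵢ² = 0.02² + 0.02² + 0.26² + 0.18² + 0.10² + 0.34² + 0.06² + 0.02² = 0.0004 + 0.0004 + 0.0676 + 0.0324 + 0.0100 + 0.1156 + 0.0036 + 0.0004 = 0.2304
B_D = 1 / 0.2304 = 4.3403
Σp_Cᵢ² = 0.06² + 0.08² + 0.47² + 0.13² + 0.12² + 0.02² + 0.02² + 0.10² = 0.0036 + 0.0064 + 0.2209 + 0.0169 + 0.0144 + 0.0004 + 0.0004 + 0.0100 = 0.2730
B_C = 1 / 0.2730 = 3.6630
Highest B → broadest niche (most generalist): Species D (B = 4.34).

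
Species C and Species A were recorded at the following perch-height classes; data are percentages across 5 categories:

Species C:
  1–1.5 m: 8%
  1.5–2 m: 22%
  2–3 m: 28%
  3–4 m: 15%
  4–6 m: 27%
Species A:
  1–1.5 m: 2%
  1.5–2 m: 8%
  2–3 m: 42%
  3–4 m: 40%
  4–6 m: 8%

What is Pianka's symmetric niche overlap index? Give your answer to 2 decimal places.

0.77

Convert percentages to proportions (divide by 100).
Σ p₁ᵢp₂ᵢ = 0.0016 + 0.0176 + 0.1176 + 0.0600 + 0.0216 = 0.2184
Σp_1ᵢ² = 0.08² + 0.22² + 0.28² + 0.15² + 0.27² = 0.0064 + 0.0484 + 0.0784 + 0.0225 + 0.0729 = 0.2286
Σp_2ᵢ² = 0.02² + 0.08² + 0.42² + 0.40² + 0.08² = 0.0004 + 0.0064 + 0.1764 + 0.1600 + 0.0064 = 0.3496
O = 0.2184 / √(0.2286 × 0.3496) = 0.2184 / 0.28270 = 0.7726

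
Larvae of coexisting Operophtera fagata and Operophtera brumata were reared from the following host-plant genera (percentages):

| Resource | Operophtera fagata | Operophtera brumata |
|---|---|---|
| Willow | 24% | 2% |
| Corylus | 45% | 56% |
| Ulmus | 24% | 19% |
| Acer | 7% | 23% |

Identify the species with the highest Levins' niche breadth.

Operophtera fagata

Convert percentages to proportions (divide by 100).
Σp_fagaᵢ² = 0.24² + 0.45² + 0.24² + 0.07² = 0.0576 + 0.2025 + 0.0576 + 0.0049 = 0.3226
B_faga = 1 / 0.3226 = 3.0998
Σp_brumᵢ² = 0.02² + 0.56² + 0.19² + 0.23² = 0.0004 + 0.3136 + 0.0361 + 0.0529 = 0.4030
B_brum = 1 / 0.4030 = 2.4814
Highest B → broadest niche (most generalist): Operophtera fagata (B = 3.10).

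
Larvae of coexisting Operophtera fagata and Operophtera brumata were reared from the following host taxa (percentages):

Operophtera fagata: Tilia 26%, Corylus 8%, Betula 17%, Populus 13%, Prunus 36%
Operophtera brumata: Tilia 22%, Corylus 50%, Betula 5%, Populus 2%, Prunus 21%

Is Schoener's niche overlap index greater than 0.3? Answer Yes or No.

Convert percentages to proportions (divide by 100).
Σ|p₁ᵢ − p₂ᵢ| = 0.04 + 0.42 + 0.12 + 0.11 + 0.15 = 0.84
D = 1 − ½ × 0.84 = 1 − 0.420 = 0.5800
D = 0.5800 > 0.3 → Yes.

Yes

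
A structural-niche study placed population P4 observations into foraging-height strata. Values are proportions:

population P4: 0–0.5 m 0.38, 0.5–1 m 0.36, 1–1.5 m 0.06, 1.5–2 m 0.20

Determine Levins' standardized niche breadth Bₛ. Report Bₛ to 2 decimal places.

0.72

Σpᵢ² = 0.38² + 0.36² + 0.06² + 0.20² = 0.1444 + 0.1296 + 0.0036 + 0.0400 = 0.3176
B = 1 / 0.3176 = 3.1486
Bₛ = (B − 1)/(n − 1) = (3.1486 − 1)/(4 − 1) = 2.1486/3 = 0.7162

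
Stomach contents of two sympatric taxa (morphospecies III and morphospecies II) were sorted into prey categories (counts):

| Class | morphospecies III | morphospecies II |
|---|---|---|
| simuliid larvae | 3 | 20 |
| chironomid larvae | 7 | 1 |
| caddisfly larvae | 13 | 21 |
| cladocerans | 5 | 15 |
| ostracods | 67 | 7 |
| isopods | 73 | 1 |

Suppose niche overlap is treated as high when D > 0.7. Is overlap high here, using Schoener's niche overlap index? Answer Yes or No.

Proportions for morphospecies III (n=168): 3/168=0.0179, 7/168=0.0417, 13/168=0.0774, 5/168=0.0298, 67/168=0.3988, 73/168=0.4345
Proportions for morphospecies II (n=65): 20/65=0.3077, 1/65=0.0154, 21/65=0.3231, 15/65=0.2308, 7/65=0.1077, 1/65=0.0154
Σ|p₁ᵢ − p₂ᵢ| = 0.2898 + 0.0263 + 0.2457 + 0.2010 + 0.2911 + 0.4191 = 1.4730
D = 1 − ½ × 1.4730 = 1 − 0.73650 = 0.26350
D = 0.26350 < 0.7 → No.

No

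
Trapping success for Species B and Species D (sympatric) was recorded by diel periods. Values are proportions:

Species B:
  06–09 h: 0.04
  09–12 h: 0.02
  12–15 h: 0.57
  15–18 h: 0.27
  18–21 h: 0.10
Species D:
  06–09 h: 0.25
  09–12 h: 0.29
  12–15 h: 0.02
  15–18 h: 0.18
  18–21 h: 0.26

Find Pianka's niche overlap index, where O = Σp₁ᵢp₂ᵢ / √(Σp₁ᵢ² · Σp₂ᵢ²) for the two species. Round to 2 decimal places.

0.32

Σ p₁ᵢp₂ᵢ = 0.0100 + 0.0058 + 0.0114 + 0.0486 + 0.0260 = 0.1018
Σp_1ᵢ² = 0.04² + 0.02² + 0.57² + 0.27² + 0.10² = 0.0016 + 0.0004 + 0.3249 + 0.0729 + 0.0100 = 0.4098
Σp_2ᵢ² = 0.25² + 0.29² + 0.02² + 0.18² + 0.26² = 0.0625 + 0.0841 + 0.0004 + 0.0324 + 0.0676 = 0.2470
O = 0.1018 / √(0.4098 × 0.2470) = 0.1018 / 0.31815 = 0.3200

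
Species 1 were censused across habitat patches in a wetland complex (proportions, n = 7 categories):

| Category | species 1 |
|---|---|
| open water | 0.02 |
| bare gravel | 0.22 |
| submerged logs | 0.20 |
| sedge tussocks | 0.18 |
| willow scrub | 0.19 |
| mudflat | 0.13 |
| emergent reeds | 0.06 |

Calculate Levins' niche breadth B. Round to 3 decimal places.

Σpᵢ² = 0.02² + 0.22² + 0.20² + 0.18² + 0.19² + 0.13² + 0.06² = 0.0004 + 0.0484 + 0.0400 + 0.0324 + 0.0361 + 0.0169 + 0.0036 = 0.1778
B = 1 / 0.1778 = 5.62430

5.624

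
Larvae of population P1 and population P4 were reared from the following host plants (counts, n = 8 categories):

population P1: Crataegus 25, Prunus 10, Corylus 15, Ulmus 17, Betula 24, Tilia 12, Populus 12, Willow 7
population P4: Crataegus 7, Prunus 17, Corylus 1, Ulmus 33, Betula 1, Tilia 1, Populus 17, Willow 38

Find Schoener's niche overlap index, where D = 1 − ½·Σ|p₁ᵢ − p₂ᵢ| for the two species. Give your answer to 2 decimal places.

Proportions for population P1 (n=122): 25/122=0.2049, 10/122=0.0820, 15/122=0.1230, 17/122=0.1393, 24/122=0.1967, 12/122=0.0984, 12/122=0.0984, 7/122=0.0574
Proportions for population P4 (n=115): 7/115=0.0609, 17/115=0.1478, 1/115=0.0087, 33/115=0.2870, 1/115=0.0087, 1/115=0.0087, 17/115=0.1478, 38/115=0.3304
Σ|p₁ᵢ − p₂ᵢ| = 0.1440 + 0.0658 + 0.1143 + 0.1477 + 0.1880 + 0.0897 + 0.0494 + 0.2730 = 1.0719
D = 1 − ½ × 1.0719 = 1 − 0.53595 = 0.46405

0.46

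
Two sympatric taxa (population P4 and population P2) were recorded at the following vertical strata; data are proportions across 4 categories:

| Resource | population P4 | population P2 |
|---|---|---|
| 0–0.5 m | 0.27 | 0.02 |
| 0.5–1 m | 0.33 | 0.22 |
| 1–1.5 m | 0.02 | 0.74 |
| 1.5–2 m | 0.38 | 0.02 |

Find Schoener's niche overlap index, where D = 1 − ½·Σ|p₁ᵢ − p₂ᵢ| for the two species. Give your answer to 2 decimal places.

Σ|p₁ᵢ − p₂ᵢ| = 0.25 + 0.11 + 0.72 + 0.36 = 1.44
D = 1 − ½ × 1.44 = 1 − 0.720 = 0.2800

0.28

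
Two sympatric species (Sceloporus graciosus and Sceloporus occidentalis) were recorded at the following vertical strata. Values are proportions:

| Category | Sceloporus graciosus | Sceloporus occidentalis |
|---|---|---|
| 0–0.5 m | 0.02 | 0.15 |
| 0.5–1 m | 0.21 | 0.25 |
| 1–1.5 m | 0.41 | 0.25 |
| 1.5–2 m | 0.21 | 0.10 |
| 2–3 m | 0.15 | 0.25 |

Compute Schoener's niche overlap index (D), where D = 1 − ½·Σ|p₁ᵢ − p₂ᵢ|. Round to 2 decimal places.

0.73

Σ|p₁ᵢ − p₂ᵢ| = 0.13 + 0.04 + 0.16 + 0.11 + 0.10 = 0.54
D = 1 − ½ × 0.54 = 1 − 0.270 = 0.7300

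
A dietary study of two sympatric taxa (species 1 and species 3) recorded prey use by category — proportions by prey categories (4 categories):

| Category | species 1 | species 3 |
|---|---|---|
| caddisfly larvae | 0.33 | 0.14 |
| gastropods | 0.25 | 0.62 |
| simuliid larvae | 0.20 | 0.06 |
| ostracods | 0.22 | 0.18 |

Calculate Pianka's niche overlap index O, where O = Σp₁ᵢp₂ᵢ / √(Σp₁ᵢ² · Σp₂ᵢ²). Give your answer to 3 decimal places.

Σ p₁ᵢp₂ᵢ = 0.0462 + 0.1550 + 0.0120 + 0.0396 = 0.2528
Σp_1ᵢ² = 0.33² + 0.25² + 0.20² + 0.22² = 0.1089 + 0.0625 + 0.0400 + 0.0484 = 0.2598
Σp_2ᵢ² = 0.14² + 0.62² + 0.06² + 0.18² = 0.0196 + 0.3844 + 0.0036 + 0.0324 = 0.4400
O = 0.2528 / √(0.2598 × 0.4400) = 0.2528 / 0.338101 = 0.74771

0.748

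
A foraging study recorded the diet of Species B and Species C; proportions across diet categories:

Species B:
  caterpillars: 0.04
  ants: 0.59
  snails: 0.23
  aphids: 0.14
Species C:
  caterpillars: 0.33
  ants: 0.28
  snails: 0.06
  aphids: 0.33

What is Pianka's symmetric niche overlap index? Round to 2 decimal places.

Σ p₁ᵢp₂ᵢ = 0.0132 + 0.1652 + 0.0138 + 0.0462 = 0.2384
Σp_1ᵢ² = 0.04² + 0.59² + 0.23² + 0.14² = 0.0016 + 0.3481 + 0.0529 + 0.0196 = 0.4222
Σp_2ᵢ² = 0.33² + 0.28² + 0.06² + 0.33² = 0.1089 + 0.0784 + 0.0036 + 0.1089 = 0.2998
O = 0.2384 / √(0.4222 × 0.2998) = 0.2384 / 0.35577 = 0.6701

0.67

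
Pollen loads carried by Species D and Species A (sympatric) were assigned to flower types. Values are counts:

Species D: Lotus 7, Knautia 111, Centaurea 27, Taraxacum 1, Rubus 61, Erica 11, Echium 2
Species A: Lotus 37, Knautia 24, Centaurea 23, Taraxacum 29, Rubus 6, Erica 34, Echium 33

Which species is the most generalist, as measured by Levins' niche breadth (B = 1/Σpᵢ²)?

Proportions for Species D (n=220): 7/220=0.0318, 111/220=0.5045, 27/220=0.1227, 1/220=0.0045, 61/220=0.2773, 11/220=0.0500, 2/220=0.0091
Proportions for Species A (n=186): 37/186=0.1989, 24/186=0.1290, 23/186=0.1237, 29/186=0.1559, 6/186=0.0323, 34/186=0.1828, 33/186=0.1774
Σp_Dᵢ² = 0.0318² + 0.5045² + 0.1227² + 0.0045² + 0.2773² + 0.0500² + 0.0091² = 0.001011 + 0.254520 + 0.015055 + 0.000020 + 0.076895 + 0.002500 + 0.000083 = 0.350084
B_D = 1 / 0.350084 = 2.8565
Σp_Aᵢ² = 0.1989² + 0.1290² + 0.1237² + 0.1559² + 0.0323² + 0.1828² + 0.1774² = 0.039561 + 0.016641 + 0.015302 + 0.024305 + 0.001043 + 0.033416 + 0.031471 = 0.161739
B_A = 1 / 0.161739 = 6.1828
Highest B → broadest niche (most generalist): Species A (B = 6.18).

Species A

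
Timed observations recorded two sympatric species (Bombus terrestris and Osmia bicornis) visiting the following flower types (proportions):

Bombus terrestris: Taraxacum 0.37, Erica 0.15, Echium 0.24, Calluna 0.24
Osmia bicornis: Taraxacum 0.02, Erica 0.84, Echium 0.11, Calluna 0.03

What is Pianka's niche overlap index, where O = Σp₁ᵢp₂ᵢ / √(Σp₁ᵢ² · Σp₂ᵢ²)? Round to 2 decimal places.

0.38

Σ p₁ᵢp₂ᵢ = 0.0074 + 0.1260 + 0.0264 + 0.0072 = 0.1670
Σp_1ᵢ² = 0.37² + 0.15² + 0.24² + 0.24² = 0.1369 + 0.0225 + 0.0576 + 0.0576 = 0.2746
Σp_2ᵢ² = 0.02² + 0.84² + 0.11² + 0.03² = 0.0004 + 0.7056 + 0.0121 + 0.0009 = 0.7190
O = 0.1670 / √(0.2746 × 0.7190) = 0.1670 / 0.44434 = 0.3758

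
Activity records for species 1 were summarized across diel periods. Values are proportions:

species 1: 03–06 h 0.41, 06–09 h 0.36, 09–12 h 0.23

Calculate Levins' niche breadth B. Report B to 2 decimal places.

2.85

Σpᵢ² = 0.41² + 0.36² + 0.23² = 0.1681 + 0.1296 + 0.0529 = 0.3506
B = 1 / 0.3506 = 2.8523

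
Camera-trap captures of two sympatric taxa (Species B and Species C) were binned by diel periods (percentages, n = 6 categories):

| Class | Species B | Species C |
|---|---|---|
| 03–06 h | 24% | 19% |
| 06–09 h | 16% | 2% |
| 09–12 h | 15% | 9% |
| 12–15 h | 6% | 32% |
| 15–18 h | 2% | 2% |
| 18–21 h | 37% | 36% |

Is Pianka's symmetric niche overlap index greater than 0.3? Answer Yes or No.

Convert percentages to proportions (divide by 100).
Σ p₁ᵢp₂ᵢ = 0.0456 + 0.0032 + 0.0135 + 0.0192 + 0.0004 + 0.1332 = 0.2151
Σp_1ᵢ² = 0.24² + 0.16² + 0.15² + 0.06² + 0.02² + 0.37² = 0.0576 + 0.0256 + 0.0225 + 0.0036 + 0.0004 + 0.1369 = 0.2466
Σp_2ᵢ² = 0.19² + 0.02² + 0.09² + 0.32² + 0.02² + 0.36² = 0.0361 + 0.0004 + 0.0081 + 0.1024 + 0.0004 + 0.1296 = 0.2770
O = 0.2151 / √(0.2466 × 0.2770) = 0.2151 / 0.26136 = 0.8230
O = 0.8230 > 0.3 → Yes.

Yes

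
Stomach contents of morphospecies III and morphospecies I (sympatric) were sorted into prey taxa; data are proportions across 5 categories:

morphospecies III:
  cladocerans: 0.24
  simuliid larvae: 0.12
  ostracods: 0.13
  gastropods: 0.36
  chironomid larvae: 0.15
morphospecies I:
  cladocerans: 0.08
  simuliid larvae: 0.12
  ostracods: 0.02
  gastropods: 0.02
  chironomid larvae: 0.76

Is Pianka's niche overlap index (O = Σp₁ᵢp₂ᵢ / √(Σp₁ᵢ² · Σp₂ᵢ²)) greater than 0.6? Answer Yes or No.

Σ p₁ᵢp₂ᵢ = 0.0192 + 0.0144 + 0.0026 + 0.0072 + 0.1140 = 0.1574
Σp_1ᵢ² = 0.24² + 0.12² + 0.13² + 0.36² + 0.15² = 0.0576 + 0.0144 + 0.0169 + 0.1296 + 0.0225 = 0.2410
Σp_2ᵢ² = 0.08² + 0.12² + 0.02² + 0.02² + 0.76² = 0.0064 + 0.0144 + 0.0004 + 0.0004 + 0.5776 = 0.5992
O = 0.1574 / √(0.2410 × 0.5992) = 0.1574 / 0.38001 = 0.4142
O = 0.4142 < 0.6 → No.

No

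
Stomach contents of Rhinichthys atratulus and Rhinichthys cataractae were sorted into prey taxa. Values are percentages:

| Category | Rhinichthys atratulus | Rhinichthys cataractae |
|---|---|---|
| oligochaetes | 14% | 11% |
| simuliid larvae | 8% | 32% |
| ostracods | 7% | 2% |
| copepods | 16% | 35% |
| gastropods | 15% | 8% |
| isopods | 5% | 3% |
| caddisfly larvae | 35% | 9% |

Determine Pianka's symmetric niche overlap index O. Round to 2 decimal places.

0.63

Convert percentages to proportions (divide by 100).
Σ p₁ᵢp₂ᵢ = 0.0154 + 0.0256 + 0.0014 + 0.0560 + 0.0120 + 0.0015 + 0.0315 = 0.1434
Σp_1ᵢ² = 0.14² + 0.08² + 0.07² + 0.16² + 0.15² + 0.05² + 0.35² = 0.0196 + 0.0064 + 0.0049 + 0.0256 + 0.0225 + 0.0025 + 0.1225 = 0.2040
Σp_2ᵢ² = 0.11² + 0.32² + 0.02² + 0.35² + 0.08² + 0.03² + 0.09² = 0.0121 + 0.1024 + 0.0004 + 0.1225 + 0.0064 + 0.0009 + 0.0081 = 0.2528
O = 0.1434 / √(0.2040 × 0.2528) = 0.1434 / 0.22709 = 0.6315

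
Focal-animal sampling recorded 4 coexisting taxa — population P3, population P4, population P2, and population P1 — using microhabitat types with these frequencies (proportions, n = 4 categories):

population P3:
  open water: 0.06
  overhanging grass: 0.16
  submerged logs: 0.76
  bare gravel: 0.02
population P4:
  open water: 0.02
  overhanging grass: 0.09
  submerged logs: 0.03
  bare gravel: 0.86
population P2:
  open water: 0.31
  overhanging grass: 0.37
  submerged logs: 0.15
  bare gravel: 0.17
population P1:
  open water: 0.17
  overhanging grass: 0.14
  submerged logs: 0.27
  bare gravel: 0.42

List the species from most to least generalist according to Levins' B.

population P2 > population P1 > population P3 > population P4

Σp_P3ᵢ² = 0.06² + 0.16² + 0.76² + 0.02² = 0.0036 + 0.0256 + 0.5776 + 0.0004 = 0.6072
B_P3 = 1 / 0.6072 = 1.6469
Σp_P4ᵢ² = 0.02² + 0.09² + 0.03² + 0.86² = 0.0004 + 0.0081 + 0.0009 + 0.7396 = 0.7490
B_P4 = 1 / 0.7490 = 1.3351
Σp_P2ᵢ² = 0.31² + 0.37² + 0.15² + 0.17² = 0.0961 + 0.1369 + 0.0225 + 0.0289 = 0.2844
B_P2 = 1 / 0.2844 = 3.5162
Σp_P1ᵢ² = 0.17² + 0.14² + 0.27² + 0.42² = 0.0289 + 0.0196 + 0.0729 + 0.1764 = 0.2978
B_P1 = 1 / 0.2978 = 3.3580
Ranking by B (broadest → narrowest): population P2 (3.52) > population P1 (3.36) > population P3 (1.65) > population P4 (1.34)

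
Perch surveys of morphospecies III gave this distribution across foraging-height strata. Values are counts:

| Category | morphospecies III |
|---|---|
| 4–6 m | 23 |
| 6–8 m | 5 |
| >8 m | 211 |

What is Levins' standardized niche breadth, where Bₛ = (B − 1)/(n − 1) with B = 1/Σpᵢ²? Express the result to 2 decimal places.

0.13

Proportions for morphospecies III (n=239): 23/239=0.0962, 5/239=0.0209, 211/239=0.8828
Σpᵢ² = 0.0962² + 0.0209² + 0.8828² = 0.009254 + 0.000437 + 0.779336 = 0.789027
B = 1 / 0.789027 = 1.2674
Bₛ = (B − 1)/(n − 1) = (1.2674 − 1)/(3 − 1) = 0.2674/2 = 0.1337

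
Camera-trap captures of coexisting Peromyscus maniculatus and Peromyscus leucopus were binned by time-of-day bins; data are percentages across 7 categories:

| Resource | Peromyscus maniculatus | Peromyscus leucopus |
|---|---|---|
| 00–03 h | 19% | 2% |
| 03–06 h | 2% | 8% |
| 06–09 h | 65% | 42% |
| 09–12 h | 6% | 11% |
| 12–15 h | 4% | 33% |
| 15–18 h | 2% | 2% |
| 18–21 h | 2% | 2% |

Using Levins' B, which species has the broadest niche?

Convert percentages to proportions (divide by 100).
Σp_maniᵢ² = 0.19² + 0.02² + 0.65² + 0.06² + 0.04² + 0.02² + 0.02² = 0.0361 + 0.0004 + 0.4225 + 0.0036 + 0.0016 + 0.0004 + 0.0004 = 0.4650
B_mani = 1 / 0.4650 = 2.1505
Σp_leucᵢ² = 0.02² + 0.08² + 0.42² + 0.11² + 0.33² + 0.02² + 0.02² = 0.0004 + 0.0064 + 0.1764 + 0.0121 + 0.1089 + 0.0004 + 0.0004 = 0.3050
B_leuc = 1 / 0.3050 = 3.2787
Highest B → broadest niche (most generalist): Peromyscus leucopus (B = 3.28).

Peromyscus leucopus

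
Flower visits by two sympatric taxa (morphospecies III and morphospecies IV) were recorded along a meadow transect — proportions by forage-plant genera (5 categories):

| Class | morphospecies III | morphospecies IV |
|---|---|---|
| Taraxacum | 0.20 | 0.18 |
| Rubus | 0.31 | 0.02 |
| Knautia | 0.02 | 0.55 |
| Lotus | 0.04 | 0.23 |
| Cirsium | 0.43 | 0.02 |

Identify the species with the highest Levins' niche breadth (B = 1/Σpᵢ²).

Σp_IIIᵢ² = 0.20² + 0.31² + 0.02² + 0.04² + 0.43² = 0.0400 + 0.0961 + 0.0004 + 0.0016 + 0.1849 = 0.3230
B_III = 1 / 0.3230 = 3.0960
Σp_IVᵢ² = 0.18² + 0.02² + 0.55² + 0.23² + 0.02² = 0.0324 + 0.0004 + 0.3025 + 0.0529 + 0.0004 = 0.3886
B_IV = 1 / 0.3886 = 2.5733
Highest B → broadest niche (most generalist): morphospecies III (B = 3.10).

morphospecies III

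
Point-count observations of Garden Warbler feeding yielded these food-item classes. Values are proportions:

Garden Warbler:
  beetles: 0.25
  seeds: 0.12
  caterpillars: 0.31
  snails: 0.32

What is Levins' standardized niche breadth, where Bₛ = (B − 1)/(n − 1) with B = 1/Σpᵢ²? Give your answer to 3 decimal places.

Σpᵢ² = 0.25² + 0.12² + 0.31² + 0.32² = 0.0625 + 0.0144 + 0.0961 + 0.1024 = 0.2754
B = 1 / 0.2754 = 3.63108
Bₛ = (B − 1)/(n − 1) = (3.63108 − 1)/(4 − 1) = 2.63108/3 = 0.87703

0.877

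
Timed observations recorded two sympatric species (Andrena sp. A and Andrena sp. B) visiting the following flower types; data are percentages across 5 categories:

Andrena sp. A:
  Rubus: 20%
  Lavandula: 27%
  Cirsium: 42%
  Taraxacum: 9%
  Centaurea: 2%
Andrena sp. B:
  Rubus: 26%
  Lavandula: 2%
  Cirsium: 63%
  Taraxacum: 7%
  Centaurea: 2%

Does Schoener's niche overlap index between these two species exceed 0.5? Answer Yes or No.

Convert percentages to proportions (divide by 100).
Σ|p₁ᵢ − p₂ᵢ| = 0.06 + 0.25 + 0.21 + 0.02 + 0.00 = 0.54
D = 1 − ½ × 0.54 = 1 − 0.270 = 0.7300
D = 0.7300 > 0.5 → Yes.

Yes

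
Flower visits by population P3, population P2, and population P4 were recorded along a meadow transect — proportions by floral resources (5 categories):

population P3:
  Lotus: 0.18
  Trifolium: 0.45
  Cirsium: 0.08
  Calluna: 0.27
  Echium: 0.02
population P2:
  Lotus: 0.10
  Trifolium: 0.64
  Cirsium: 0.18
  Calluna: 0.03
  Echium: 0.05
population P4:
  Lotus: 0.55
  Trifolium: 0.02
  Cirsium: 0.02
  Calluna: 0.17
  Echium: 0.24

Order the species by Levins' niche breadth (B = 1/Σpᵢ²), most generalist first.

population P3 > population P4 > population P2

Σp_P3ᵢ² = 0.18² + 0.45² + 0.08² + 0.27² + 0.02² = 0.0324 + 0.2025 + 0.0064 + 0.0729 + 0.0004 = 0.3146
B_P3 = 1 / 0.3146 = 3.1786
Σp_P2ᵢ² = 0.10² + 0.64² + 0.18² + 0.03² + 0.05² = 0.0100 + 0.4096 + 0.0324 + 0.0009 + 0.0025 = 0.4554
B_P2 = 1 / 0.4554 = 2.1959
Σp_P4ᵢ² = 0.55² + 0.02² + 0.02² + 0.17² + 0.24² = 0.3025 + 0.0004 + 0.0004 + 0.0289 + 0.0576 = 0.3898
B_P4 = 1 / 0.3898 = 2.5654
Ranking by B (broadest → narrowest): population P3 (3.18) > population P4 (2.57) > population P2 (2.20)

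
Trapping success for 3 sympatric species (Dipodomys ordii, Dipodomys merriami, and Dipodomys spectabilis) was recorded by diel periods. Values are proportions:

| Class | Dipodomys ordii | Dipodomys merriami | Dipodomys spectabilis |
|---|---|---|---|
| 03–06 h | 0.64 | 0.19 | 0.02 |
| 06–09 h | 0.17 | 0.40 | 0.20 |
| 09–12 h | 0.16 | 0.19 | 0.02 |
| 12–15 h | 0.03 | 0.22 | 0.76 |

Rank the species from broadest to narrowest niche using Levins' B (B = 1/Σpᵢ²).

Σp_ordiᵢ² = 0.64² + 0.17² + 0.16² + 0.03² = 0.4096 + 0.0289 + 0.0256 + 0.0009 = 0.4650
B_ordi = 1 / 0.4650 = 2.1505
Σp_merrᵢ² = 0.19² + 0.40² + 0.19² + 0.22² = 0.0361 + 0.1600 + 0.0361 + 0.0484 = 0.2806
B_merr = 1 / 0.2806 = 3.5638
Σp_specᵢ² = 0.02² + 0.20² + 0.02² + 0.76² = 0.0004 + 0.0400 + 0.0004 + 0.5776 = 0.6184
B_spec = 1 / 0.6184 = 1.6171
Ranking by B (broadest → narrowest): Dipodomys merriami (3.56) > Dipodomys ordii (2.15) > Dipodomys spectabilis (1.62)

Dipodomys merriami > Dipodomys ordii > Dipodomys spectabilis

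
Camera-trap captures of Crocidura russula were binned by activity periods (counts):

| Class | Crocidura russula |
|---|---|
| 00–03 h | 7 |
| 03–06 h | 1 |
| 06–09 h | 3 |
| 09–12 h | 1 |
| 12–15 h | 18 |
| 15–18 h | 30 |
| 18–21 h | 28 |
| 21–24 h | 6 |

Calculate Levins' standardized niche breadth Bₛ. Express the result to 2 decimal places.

Proportions for Crocidura russula (n=94): 7/94=0.0745, 1/94=0.0106, 3/94=0.0319, 1/94=0.0106, 18/94=0.1915, 30/94=0.3191, 28/94=0.2979, 6/94=0.0638
Σpᵢ² = 0.0745² + 0.0106² + 0.0319² + 0.0106² + 0.1915² + 0.3191² + 0.2979² + 0.0638² = 0.005550 + 0.000112 + 0.001018 + 0.000112 + 0.036672 + 0.101825 + 0.088744 + 0.004070 = 0.238103
B = 1 / 0.238103 = 4.1999
Bₛ = (B − 1)/(n − 1) = (4.1999 − 1)/(8 − 1) = 3.1999/7 = 0.4571

0.46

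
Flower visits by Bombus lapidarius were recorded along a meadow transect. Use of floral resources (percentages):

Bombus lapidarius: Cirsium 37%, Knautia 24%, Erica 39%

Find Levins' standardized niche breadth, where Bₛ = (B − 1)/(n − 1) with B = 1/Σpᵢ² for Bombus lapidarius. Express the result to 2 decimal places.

0.94

Convert percentages to proportions (divide by 100).
Σpᵢ² = 0.37² + 0.24² + 0.39² = 0.1369 + 0.0576 + 0.1521 = 0.3466
B = 1 / 0.3466 = 2.8852
Bₛ = (B − 1)/(n − 1) = (2.8852 − 1)/(3 − 1) = 1.8852/2 = 0.9426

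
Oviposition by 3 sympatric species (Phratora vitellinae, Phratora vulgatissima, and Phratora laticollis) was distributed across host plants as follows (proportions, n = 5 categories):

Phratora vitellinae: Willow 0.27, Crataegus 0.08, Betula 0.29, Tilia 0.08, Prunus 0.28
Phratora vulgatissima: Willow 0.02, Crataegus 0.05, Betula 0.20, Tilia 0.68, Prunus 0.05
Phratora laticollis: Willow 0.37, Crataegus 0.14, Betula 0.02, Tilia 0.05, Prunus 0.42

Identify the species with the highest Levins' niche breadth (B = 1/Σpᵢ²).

Σp_viteᵢ² = 0.27² + 0.08² + 0.29² + 0.08² + 0.28² = 0.0729 + 0.0064 + 0.0841 + 0.0064 + 0.0784 = 0.2482
B_vite = 1 / 0.2482 = 4.0290
Σp_vulgᵢ² = 0.02² + 0.05² + 0.20² + 0.68² + 0.05² = 0.0004 + 0.0025 + 0.0400 + 0.4624 + 0.0025 = 0.5078
B_vulg = 1 / 0.5078 = 1.9693
Σp_latiᵢ² = 0.37² + 0.14² + 0.02² + 0.05² + 0.42² = 0.1369 + 0.0196 + 0.0004 + 0.0025 + 0.1764 = 0.3358
B_lati = 1 / 0.3358 = 2.9780
Highest B → broadest niche (most generalist): Phratora vitellinae (B = 4.03).

Phratora vitellinae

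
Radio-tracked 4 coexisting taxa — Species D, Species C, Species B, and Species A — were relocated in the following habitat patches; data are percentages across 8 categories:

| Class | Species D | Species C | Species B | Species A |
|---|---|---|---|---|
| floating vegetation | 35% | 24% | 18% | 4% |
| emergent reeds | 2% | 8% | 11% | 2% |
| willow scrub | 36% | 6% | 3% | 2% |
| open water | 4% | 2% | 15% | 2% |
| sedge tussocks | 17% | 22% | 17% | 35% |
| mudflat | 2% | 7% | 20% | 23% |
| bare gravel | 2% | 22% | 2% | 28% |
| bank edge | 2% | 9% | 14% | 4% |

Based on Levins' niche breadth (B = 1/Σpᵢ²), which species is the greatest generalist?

Convert percentages to proportions (divide by 100).
Σp_Dᵢ² = 0.35² + 0.02² + 0.36² + 0.04² + 0.17² + 0.02² + 0.02² + 0.02² = 0.1225 + 0.0004 + 0.1296 + 0.0016 + 0.0289 + 0.0004 + 0.0004 + 0.0004 = 0.2842
B_D = 1 / 0.2842 = 3.5186
Σp_Cᵢ² = 0.24² + 0.08² + 0.06² + 0.02² + 0.22² + 0.07² + 0.22² + 0.09² = 0.0576 + 0.0064 + 0.0036 + 0.0004 + 0.0484 + 0.0049 + 0.0484 + 0.0081 = 0.1778
B_C = 1 / 0.1778 = 5.6243
Σp_Bᵢ² = 0.18² + 0.11² + 0.03² + 0.15² + 0.17² + 0.20² + 0.02² + 0.14² = 0.0324 + 0.0121 + 0.0009 + 0.0225 + 0.0289 + 0.0400 + 0.0004 + 0.0196 = 0.1568
B_B = 1 / 0.1568 = 6.3776
Σp_Aᵢ² = 0.04² + 0.02² + 0.02² + 0.02² + 0.35² + 0.23² + 0.28² + 0.04² = 0.0016 + 0.0004 + 0.0004 + 0.0004 + 0.1225 + 0.0529 + 0.0784 + 0.0016 = 0.2582
B_A = 1 / 0.2582 = 3.8730
Highest B → broadest niche (most generalist): Species B (B = 6.38).

Species B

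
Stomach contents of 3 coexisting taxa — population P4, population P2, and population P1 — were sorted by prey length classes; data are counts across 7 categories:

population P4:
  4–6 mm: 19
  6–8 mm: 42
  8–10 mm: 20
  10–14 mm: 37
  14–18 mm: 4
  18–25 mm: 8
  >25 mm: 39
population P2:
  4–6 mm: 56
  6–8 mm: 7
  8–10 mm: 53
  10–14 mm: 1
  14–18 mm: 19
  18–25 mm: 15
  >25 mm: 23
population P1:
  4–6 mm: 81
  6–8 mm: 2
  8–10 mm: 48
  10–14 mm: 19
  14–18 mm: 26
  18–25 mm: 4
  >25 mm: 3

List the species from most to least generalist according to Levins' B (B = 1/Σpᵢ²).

population P4 > population P2 > population P1

Proportions for population P4 (n=169): 19/169=0.1124, 42/169=0.2485, 20/169=0.1183, 37/169=0.2189, 4/169=0.0237, 8/169=0.0473, 39/169=0.2308
Proportions for population P2 (n=174): 56/174=0.3218, 7/174=0.0402, 53/174=0.3046, 1/174=0.0057, 19/174=0.1092, 15/174=0.0862, 23/174=0.1322
Proportions for population P1 (n=183): 81/183=0.4426, 2/183=0.0109, 48/183=0.2623, 19/183=0.1038, 26/183=0.1421, 4/183=0.0219, 3/183=0.0164
Σp_P4ᵢ² = 0.1124² + 0.2485² + 0.1183² + 0.2189² + 0.0237² + 0.0473² + 0.2308² = 0.012634 + 0.061752 + 0.013995 + 0.047917 + 0.000562 + 0.002237 + 0.053269 = 0.192366
B_P4 = 1 / 0.192366 = 5.1984
Σp_P2ᵢ² = 0.3218² + 0.0402² + 0.3046² + 0.0057² + 0.1092² + 0.0862² + 0.1322² = 0.103555 + 0.001616 + 0.092781 + 0.000032 + 0.011925 + 0.007430 + 0.017477 = 0.234816
B_P2 = 1 / 0.234816 = 4.2587
Σp_P1ᵢ² = 0.4426² + 0.0109² + 0.2623² + 0.1038² + 0.1421² + 0.0219² + 0.0164² = 0.195895 + 0.000119 + 0.068801 + 0.010774 + 0.020192 + 0.000480 + 0.000269 = 0.296530
B_P1 = 1 / 0.296530 = 3.3723
Ranking by B (broadest → narrowest): population P4 (5.20) > population P2 (4.26) > population P1 (3.37)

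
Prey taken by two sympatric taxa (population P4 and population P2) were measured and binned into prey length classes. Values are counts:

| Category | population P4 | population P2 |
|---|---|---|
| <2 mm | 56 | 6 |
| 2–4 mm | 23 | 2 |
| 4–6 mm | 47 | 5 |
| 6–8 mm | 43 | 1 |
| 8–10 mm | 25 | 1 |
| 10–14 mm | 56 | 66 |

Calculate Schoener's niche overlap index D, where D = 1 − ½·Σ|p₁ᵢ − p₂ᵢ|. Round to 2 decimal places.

Proportions for population P4 (n=250): 56/250=0.2240, 23/250=0.0920, 47/250=0.1880, 43/250=0.1720, 25/250=0.1000, 56/250=0.2240
Proportions for population P2 (n=81): 6/81=0.0741, 2/81=0.0247, 5/81=0.0617, 1/81=0.0123, 1/81=0.0123, 66/81=0.8148
Σ|p₁ᵢ − p₂ᵢ| = 0.1499 + 0.0673 + 0.1263 + 0.1597 + 0.0877 + 0.5908 = 1.1817
D = 1 − ½ × 1.1817 = 1 − 0.59085 = 0.40915

0.41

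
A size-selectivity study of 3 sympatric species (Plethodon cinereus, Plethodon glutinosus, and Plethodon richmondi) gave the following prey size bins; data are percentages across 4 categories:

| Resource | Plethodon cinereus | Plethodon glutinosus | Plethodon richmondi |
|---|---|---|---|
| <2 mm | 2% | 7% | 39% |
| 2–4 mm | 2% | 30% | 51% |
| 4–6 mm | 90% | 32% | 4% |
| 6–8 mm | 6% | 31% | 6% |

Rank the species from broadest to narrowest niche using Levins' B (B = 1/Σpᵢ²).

Plethodon glutinosus > Plethodon richmondi > Plethodon cinereus

Convert percentages to proportions (divide by 100).
Σp_cineᵢ² = 0.02² + 0.02² + 0.90² + 0.06² = 0.0004 + 0.0004 + 0.8100 + 0.0036 = 0.8144
B_cine = 1 / 0.8144 = 1.2279
Σp_glutᵢ² = 0.07² + 0.30² + 0.32² + 0.31² = 0.0049 + 0.0900 + 0.1024 + 0.0961 = 0.2934
B_glut = 1 / 0.2934 = 3.4083
Σp_richᵢ² = 0.39² + 0.51² + 0.04² + 0.06² = 0.1521 + 0.2601 + 0.0016 + 0.0036 = 0.4174
B_rich = 1 / 0.4174 = 2.3958
Ranking by B (broadest → narrowest): Plethodon glutinosus (3.41) > Plethodon richmondi (2.40) > Plethodon cinereus (1.23)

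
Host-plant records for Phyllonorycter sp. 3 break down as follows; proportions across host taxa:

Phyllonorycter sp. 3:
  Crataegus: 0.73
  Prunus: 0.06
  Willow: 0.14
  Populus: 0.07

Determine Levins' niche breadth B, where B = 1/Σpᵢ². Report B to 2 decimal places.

1.78

Σpᵢ² = 0.73² + 0.06² + 0.14² + 0.07² = 0.5329 + 0.0036 + 0.0196 + 0.0049 = 0.5610
B = 1 / 0.5610 = 1.7825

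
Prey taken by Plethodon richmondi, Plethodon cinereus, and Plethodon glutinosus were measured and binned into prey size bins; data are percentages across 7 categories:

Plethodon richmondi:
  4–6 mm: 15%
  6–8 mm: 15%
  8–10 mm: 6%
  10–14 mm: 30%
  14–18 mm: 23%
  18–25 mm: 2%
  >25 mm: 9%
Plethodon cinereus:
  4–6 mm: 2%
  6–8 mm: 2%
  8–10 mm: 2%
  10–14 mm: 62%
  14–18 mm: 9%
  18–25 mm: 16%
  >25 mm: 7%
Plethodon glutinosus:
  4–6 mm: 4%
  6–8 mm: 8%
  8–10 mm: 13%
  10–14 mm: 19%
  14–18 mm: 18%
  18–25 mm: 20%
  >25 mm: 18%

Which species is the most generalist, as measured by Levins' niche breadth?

Convert percentages to proportions (divide by 100).
Σp_richᵢ² = 0.15² + 0.15² + 0.06² + 0.30² + 0.23² + 0.02² + 0.09² = 0.0225 + 0.0225 + 0.0036 + 0.0900 + 0.0529 + 0.0004 + 0.0081 = 0.2000
B_rich = 1 / 0.2000 = 5.0000
Σp_cineᵢ² = 0.02² + 0.02² + 0.02² + 0.62² + 0.09² + 0.16² + 0.07² = 0.0004 + 0.0004 + 0.0004 + 0.3844 + 0.0081 + 0.0256 + 0.0049 = 0.4242
B_cine = 1 / 0.4242 = 2.3574
Σp_glutᵢ² = 0.04² + 0.08² + 0.13² + 0.19² + 0.18² + 0.20² + 0.18² = 0.0016 + 0.0064 + 0.0169 + 0.0361 + 0.0324 + 0.0400 + 0.0324 = 0.1658
B_glut = 1 / 0.1658 = 6.0314
Highest B → broadest niche (most generalist): Plethodon glutinosus (B = 6.03).

Plethodon glutinosus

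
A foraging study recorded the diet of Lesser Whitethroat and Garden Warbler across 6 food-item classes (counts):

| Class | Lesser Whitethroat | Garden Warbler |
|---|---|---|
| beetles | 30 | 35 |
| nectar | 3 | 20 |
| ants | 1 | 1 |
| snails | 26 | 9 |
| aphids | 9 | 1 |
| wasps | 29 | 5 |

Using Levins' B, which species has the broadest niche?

Lesser Whitethroat

Proportions for Lesser Whitethroat (n=98): 30/98=0.3061, 3/98=0.0306, 1/98=0.0102, 26/98=0.2653, 9/98=0.0918, 29/98=0.2959
Proportions for Garden Warbler (n=71): 35/71=0.4930, 20/71=0.2817, 1/71=0.0141, 9/71=0.1268, 1/71=0.0141, 5/71=0.0704
Σp_Whitᵢ² = 0.3061² + 0.0306² + 0.0102² + 0.2653² + 0.0918² + 0.2959² = 0.093697 + 0.000936 + 0.000104 + 0.070384 + 0.008427 + 0.087557 = 0.261105
B_Whit = 1 / 0.261105 = 3.8299
Σp_Warbᵢ² = 0.4930² + 0.2817² + 0.0141² + 0.1268² + 0.0141² + 0.0704² = 0.243049 + 0.079355 + 0.000199 + 0.016078 + 0.000199 + 0.004956 = 0.343836
B_Warb = 1 / 0.343836 = 2.9084
Highest B → broadest niche (most generalist): Lesser Whitethroat (B = 3.83).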